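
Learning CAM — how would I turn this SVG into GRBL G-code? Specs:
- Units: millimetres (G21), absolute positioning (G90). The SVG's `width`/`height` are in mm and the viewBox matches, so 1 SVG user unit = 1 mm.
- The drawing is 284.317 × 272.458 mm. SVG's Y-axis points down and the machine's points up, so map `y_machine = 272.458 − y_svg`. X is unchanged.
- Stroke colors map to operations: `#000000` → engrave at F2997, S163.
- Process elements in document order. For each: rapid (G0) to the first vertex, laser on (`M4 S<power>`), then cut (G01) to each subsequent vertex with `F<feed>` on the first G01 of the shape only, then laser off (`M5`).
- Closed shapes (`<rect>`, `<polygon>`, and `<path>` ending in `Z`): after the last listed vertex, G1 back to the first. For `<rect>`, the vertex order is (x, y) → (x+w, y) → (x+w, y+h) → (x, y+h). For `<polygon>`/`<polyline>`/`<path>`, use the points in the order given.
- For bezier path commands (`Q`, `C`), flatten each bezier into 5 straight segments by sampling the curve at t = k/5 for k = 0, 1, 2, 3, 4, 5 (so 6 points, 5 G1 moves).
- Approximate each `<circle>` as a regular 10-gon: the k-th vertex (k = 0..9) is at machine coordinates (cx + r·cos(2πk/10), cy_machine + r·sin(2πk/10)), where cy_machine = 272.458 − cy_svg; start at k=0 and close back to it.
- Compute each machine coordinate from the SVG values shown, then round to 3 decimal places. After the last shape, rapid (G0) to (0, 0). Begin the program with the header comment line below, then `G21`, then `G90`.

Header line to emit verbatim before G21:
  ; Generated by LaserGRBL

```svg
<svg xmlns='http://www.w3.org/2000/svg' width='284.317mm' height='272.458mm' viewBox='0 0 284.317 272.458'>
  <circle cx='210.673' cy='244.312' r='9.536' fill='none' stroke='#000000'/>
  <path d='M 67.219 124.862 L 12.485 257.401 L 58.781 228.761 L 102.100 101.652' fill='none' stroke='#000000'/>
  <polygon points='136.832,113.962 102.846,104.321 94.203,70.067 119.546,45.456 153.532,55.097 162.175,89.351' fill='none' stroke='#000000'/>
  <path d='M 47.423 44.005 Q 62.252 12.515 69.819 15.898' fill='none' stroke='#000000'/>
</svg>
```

Since the viewBox matches the mm dimensions, user units are millimetres directly. The only transform is the Y-flip y_m = 272.458 − y_svg.

Shape 1 is a circle drawn with `<circle>`. Its stroke #000000 means engrave at S163, F2997. After flipping Y the toolpath is (220.209,28.146) → (218.388,33.751) → (213.620,37.215) → (207.726,37.215) → (202.958,33.751) → (201.137,28.146) → (202.958,22.541) → (207.726,19.077) → (213.620,19.077) → (218.388,22.541) → (220.209,28.146), returning to the start.

Shape 2 is a open polyline drawn with `<path>`. Its stroke #000000 means engrave at S163, F2997. After flipping Y the toolpath is (67.219,147.596) → (12.485,15.057) → (58.781,43.697) → (102.100,170.806).

Shape 3 is a regular polygon drawn with `<polygon>`. Its stroke #000000 means engrave at S163, F2997. After flipping Y the toolpath is (136.832,158.496) → (102.846,168.137) → (94.203,202.391) → (119.546,227.002) → (153.532,217.361) → (162.175,183.107) → (136.832,158.496), returning to the start.

Shape 4 is a quadratic bezier drawn with `<path>`. Its stroke #000000 means engrave at S163, F2997. After flipping Y the toolpath is (47.423,228.453) → (53.064,239.654) → (58.124,248.065) → (62.603,253.687) → (66.502,256.518) → (69.819,256.560).

; Generated by LaserGRBL
G21
G90
G0 X220.209 Y28.146
M4 S163
G01 X218.388 Y33.751 F2997
G01 X213.620 Y37.215
G01 X207.726 Y37.215
G01 X202.958 Y33.751
G01 X201.137 Y28.146
G01 X202.958 Y22.541
G01 X207.726 Y19.077
G01 X213.620 Y19.077
G01 X218.388 Y22.541
G01 X220.209 Y28.146
M5
G0 X67.219 Y147.596
M4 S163
G01 X12.485 Y15.057 F2997
G01 X58.781 Y43.697
G01 X102.100 Y170.806
M5
G0 X136.832 Y158.496
M4 S163
G01 X102.846 Y168.137 F2997
G01 X94.203 Y202.391
G01 X119.546 Y227.002
G01 X153.532 Y217.361
G01 X162.175 Y183.107
G01 X136.832 Y158.496
M5
G0 X47.423 Y228.453
M4 S163
G01 X53.064 Y239.654 F2997
G01 X58.124 Y248.065
G01 X62.603 Y253.687
G01 X66.502 Y256.518
G01 X69.819 Y256.560
M5
G0 X0.000 Y0.000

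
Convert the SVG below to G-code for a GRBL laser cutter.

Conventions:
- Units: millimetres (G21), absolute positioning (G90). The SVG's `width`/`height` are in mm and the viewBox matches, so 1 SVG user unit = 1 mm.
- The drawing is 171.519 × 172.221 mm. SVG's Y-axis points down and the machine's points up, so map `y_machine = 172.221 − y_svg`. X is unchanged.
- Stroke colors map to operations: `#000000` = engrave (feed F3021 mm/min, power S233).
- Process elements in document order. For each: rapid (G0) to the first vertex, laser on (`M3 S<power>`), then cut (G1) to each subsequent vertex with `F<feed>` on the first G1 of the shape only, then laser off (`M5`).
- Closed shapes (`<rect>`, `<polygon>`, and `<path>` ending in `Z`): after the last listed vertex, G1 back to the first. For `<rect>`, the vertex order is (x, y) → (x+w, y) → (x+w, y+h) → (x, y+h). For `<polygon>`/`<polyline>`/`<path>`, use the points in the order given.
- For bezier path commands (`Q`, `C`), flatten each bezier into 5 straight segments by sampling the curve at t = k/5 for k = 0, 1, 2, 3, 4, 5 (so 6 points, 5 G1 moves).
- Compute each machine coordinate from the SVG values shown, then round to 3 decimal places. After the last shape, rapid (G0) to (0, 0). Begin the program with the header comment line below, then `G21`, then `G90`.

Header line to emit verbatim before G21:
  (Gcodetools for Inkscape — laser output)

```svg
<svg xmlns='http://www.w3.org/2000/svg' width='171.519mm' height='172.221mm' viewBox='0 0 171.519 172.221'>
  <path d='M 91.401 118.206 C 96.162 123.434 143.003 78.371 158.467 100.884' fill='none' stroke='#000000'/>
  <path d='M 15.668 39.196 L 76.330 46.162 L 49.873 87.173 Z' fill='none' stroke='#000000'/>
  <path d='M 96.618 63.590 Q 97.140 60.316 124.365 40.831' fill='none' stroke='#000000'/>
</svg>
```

(Gcodetools for Inkscape — laser output)
G21
G90
G0 X91.401 Y54.015
M3 S233
G1 X98.720 Y55.970 F3021
G1 X112.611 Y64.338
G1 X129.550 Y73.460
G1 X146.011 Y77.679
G1 X158.467 Y71.337
M5
G0 X15.668 Y133.025
M3 S233
G1 X76.330 Y126.059 F3021
G1 X49.873 Y85.048
G1 X15.668 Y133.025
M5
G0 X96.618 Y108.631
M3 S233
G1 X97.895 Y110.589 F3021
G1 X101.308 Y113.844
G1 X106.857 Y118.396
G1 X114.543 Y124.244
G1 X124.365 Y131.390
M5
G0 X0.000 Y0.000

viewBox `0 0 171.519 172.221` with mm width/height → 1 unit = 1 mm. Flip: y_m = 172.221 − y_svg.

**Shape 1** — `<path>` cubic bezier, stroke `#000000` → engrave (S233, F3021). Control points (SVG): P0=(91.401,118.206), P1=(96.162,123.434), P2=(143.003,78.371), P3=(158.467,100.884); sampled at t=k/5. Machine vertices: (91.401,54.015) → (98.720,55.970) → (112.611,64.338) → (129.550,73.460) → (146.011,77.679) → (158.467,71.337). Open path.

**Shape 2** — `<path>` closed polygon, stroke `#000000` → engrave (S233, F3021). Machine vertices: (15.668,133.025) → (76.330,126.059) → (49.873,85.048) → (15.668,133.025). Closed: final G1 returns to the first vertex.

**Shape 3** — `<path>` quadratic bezier, stroke `#000000` → engrave (S233, F3021). Control points (SVG): P0=(96.618,63.590), P1=(97.140,60.316), P2=(124.365,40.831); sampled at t=k/5. Machine vertices: (96.618,108.631) → (97.895,110.589) → (101.308,113.844) → (106.857,118.396) → (114.543,124.244) → (124.365,131.390). Open path.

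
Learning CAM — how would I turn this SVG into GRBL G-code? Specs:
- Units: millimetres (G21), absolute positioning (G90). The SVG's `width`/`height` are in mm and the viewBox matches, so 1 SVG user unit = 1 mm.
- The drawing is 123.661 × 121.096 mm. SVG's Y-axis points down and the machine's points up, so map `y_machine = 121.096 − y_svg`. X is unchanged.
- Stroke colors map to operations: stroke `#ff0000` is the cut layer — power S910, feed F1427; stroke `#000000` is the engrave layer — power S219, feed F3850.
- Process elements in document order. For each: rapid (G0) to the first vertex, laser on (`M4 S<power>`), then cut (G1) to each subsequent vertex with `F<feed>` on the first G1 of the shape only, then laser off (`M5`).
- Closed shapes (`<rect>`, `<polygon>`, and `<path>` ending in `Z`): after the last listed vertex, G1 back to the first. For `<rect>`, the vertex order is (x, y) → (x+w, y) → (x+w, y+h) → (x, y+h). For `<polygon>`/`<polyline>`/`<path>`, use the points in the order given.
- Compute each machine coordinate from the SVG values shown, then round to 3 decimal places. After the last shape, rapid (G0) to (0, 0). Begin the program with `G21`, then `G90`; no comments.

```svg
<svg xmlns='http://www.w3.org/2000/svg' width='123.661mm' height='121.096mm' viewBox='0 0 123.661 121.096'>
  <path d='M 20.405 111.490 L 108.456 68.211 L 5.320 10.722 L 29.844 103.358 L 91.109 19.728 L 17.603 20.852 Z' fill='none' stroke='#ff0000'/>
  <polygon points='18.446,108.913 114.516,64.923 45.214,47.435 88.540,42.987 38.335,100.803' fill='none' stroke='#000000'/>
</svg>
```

G21
G90
G0 X20.405 Y9.606
M4 S910
G1 X108.456 Y52.885 F1427
G1 X5.320 Y110.374
G1 X29.844 Y17.738
G1 X91.109 Y101.368
G1 X17.603 Y100.244
G1 X20.405 Y9.606
M5
G0 X18.446 Y12.183
M4 S219
G1 X114.516 Y56.173 F3850
G1 X45.214 Y73.661
G1 X88.540 Y78.109
G1 X38.335 Y20.293
G1 X18.446 Y12.183
M5
G0 X0.000 Y0.000

1 u = 1 mm; y_m = 121.096 − y.

[1] `<path>` closed polygon, #ff0000→cut S910 F1427: (20.405,9.606) → (108.456,52.885) → (5.320,110.374) → (29.844,17.738) → (91.109,101.368) → (17.603,100.244) → (20.405,9.606) (closed)

[2] `<polygon>` closed polygon, #000000→engrave S219 F3850: (18.446,12.183) → (114.516,56.173) → (45.214,73.661) → (88.540,78.109) → (38.335,20.293) → (18.446,12.183) (closed)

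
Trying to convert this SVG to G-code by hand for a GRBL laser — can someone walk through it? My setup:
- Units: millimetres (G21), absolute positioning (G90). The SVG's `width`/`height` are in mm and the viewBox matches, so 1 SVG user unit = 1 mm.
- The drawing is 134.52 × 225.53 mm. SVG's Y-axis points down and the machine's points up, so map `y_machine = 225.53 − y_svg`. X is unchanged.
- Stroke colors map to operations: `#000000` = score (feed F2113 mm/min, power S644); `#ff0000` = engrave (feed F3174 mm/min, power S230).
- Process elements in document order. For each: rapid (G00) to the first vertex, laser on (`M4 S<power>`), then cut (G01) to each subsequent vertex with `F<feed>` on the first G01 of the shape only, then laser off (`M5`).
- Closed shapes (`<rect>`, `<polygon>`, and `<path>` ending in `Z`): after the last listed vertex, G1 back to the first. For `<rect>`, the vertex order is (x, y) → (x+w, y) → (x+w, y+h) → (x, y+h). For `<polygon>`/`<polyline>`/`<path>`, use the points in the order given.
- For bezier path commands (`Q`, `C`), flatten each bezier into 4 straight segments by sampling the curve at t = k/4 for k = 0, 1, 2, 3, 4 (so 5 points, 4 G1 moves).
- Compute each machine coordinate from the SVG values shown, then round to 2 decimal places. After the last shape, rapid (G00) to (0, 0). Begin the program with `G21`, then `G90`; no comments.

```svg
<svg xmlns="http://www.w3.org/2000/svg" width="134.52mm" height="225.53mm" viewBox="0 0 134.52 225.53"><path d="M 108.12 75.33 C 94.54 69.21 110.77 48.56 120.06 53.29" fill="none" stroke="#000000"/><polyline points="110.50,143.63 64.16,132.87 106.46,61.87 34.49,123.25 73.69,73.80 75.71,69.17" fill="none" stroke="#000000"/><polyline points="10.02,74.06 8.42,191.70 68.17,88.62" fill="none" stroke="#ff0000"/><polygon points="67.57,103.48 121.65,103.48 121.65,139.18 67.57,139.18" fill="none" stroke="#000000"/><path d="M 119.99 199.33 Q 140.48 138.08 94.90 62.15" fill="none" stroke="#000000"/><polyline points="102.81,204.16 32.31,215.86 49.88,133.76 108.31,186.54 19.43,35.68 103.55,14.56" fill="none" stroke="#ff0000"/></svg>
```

G21
G90
G00 X108.12 Y150.20
M4 S644
G01 X102.95 Y156.89 F2113
G01 X105.51 Y165.29
G01 X112.37 Y171.65
G01 X120.06 Y172.24
M5
G00 X110.50 Y81.90
M4 S644
G01 X64.16 Y92.66 F2113
G01 X106.46 Y163.66
G01 X34.49 Y102.28
G01 X73.69 Y151.73
G01 X75.71 Y156.36
M5
G00 X10.02 Y151.47
M4 S230
G01 X8.42 Y33.83 F3174
G01 X68.17 Y136.91
M5
G00 X67.57 Y122.05
M4 S644
G01 X121.65 Y122.05 F2113
G01 X121.65 Y86.35
G01 X67.57 Y86.35
G01 X67.57 Y122.05
M5
G00 X119.99 Y26.20
M4 S644
G01 X126.11 Y57.74 F2113
G01 X123.96 Y91.12
G01 X113.56 Y126.33
G01 X94.90 Y163.38
M5
G00 X102.81 Y21.37
M4 S230
G01 X32.31 Y9.67 F3174
G01 X49.88 Y91.77
G01 X108.31 Y38.99
G01 X19.43 Y189.85
G01 X103.55 Y210.97
M5
G00 X0.00 Y0.00

1 u = 1 mm; y_m = 225.53 − y.

[1] `<path>` cubic bezier, #000000→score S644 F2113: (108.12,150.20) → (102.95,156.89) → (105.51,165.29) → (112.37,171.65) → (120.06,172.24)

[2] `<polyline>` open polyline, #000000→score S644 F2113: (110.50,81.90) → (64.16,92.66) → (106.46,163.66) → (34.49,102.28) → (73.69,151.73) → (75.71,156.36)

[3] `<polyline>` open polyline, #ff0000→engrave S230 F3174: (10.02,151.47) → (8.42,33.83) → (68.17,136.91)

[4] `<polygon>` rectangle, #000000→score S644 F2113: (67.57,122.05) → (121.65,122.05) → (121.65,86.35) → (67.57,86.35) → (67.57,122.05) (closed)

[5] `<path>` quadratic bezier, #000000→score S644 F2113: (119.99,26.20) → (126.11,57.74) → (123.96,91.12) → (113.56,126.33) → (94.90,163.38)

[6] `<polyline>` open polyline, #ff0000→engrave S230 F3174: (102.81,21.37) → (32.31,9.67) → (49.88,91.77) → (108.31,38.99) → (19.43,189.85) → (103.55,210.97)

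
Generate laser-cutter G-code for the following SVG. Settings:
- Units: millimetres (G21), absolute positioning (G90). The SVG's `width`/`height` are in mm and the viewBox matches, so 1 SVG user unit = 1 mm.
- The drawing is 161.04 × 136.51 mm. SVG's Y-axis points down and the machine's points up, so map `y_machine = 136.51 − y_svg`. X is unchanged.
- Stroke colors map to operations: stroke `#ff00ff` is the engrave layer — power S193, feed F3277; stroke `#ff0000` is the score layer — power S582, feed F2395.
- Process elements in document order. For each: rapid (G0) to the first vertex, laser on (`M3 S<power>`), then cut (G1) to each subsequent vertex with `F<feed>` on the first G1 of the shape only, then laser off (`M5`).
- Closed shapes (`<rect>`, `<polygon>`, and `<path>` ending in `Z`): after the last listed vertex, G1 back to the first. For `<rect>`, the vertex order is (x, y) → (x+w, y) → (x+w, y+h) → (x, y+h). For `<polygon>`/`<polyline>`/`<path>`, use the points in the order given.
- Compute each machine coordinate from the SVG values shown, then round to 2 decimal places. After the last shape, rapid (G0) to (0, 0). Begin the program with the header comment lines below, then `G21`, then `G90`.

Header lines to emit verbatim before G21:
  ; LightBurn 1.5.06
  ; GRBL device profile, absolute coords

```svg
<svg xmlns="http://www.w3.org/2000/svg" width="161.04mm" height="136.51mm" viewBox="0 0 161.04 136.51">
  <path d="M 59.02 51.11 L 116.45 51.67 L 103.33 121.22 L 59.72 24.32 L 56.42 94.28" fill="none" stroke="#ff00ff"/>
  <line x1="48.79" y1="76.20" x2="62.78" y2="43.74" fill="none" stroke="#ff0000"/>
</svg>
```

viewBox `0 0 161.04 136.51` with mm width/height → 1 unit = 1 mm. Flip: y_m = 136.51 − y_svg.

**Shape 1** — `<path>` open polyline, stroke `#ff00ff` → engrave (S193, F3277). Machine vertices: (59.02,85.40) → (116.45,84.84) → (103.33,15.29) → (59.72,112.19) → (56.42,42.23). Open path.

**Shape 2** — `<line>` line segment, stroke `#ff0000` → score (S582, F2395). Machine vertices: (48.79,60.31) → (62.78,92.77). Open path.

; LightBurn 1.5.06
; GRBL device profile, absolute coords
G21
G90
G0 X59.02 Y85.40
M3 S193
G1 X116.45 Y84.84 F3277
G1 X103.33 Y15.29
G1 X59.72 Y112.19
G1 X56.42 Y42.23
M5
G0 X48.79 Y60.31
M3 S582
G1 X62.78 Y92.77 F2395
M5
G0 X0.00 Y0.00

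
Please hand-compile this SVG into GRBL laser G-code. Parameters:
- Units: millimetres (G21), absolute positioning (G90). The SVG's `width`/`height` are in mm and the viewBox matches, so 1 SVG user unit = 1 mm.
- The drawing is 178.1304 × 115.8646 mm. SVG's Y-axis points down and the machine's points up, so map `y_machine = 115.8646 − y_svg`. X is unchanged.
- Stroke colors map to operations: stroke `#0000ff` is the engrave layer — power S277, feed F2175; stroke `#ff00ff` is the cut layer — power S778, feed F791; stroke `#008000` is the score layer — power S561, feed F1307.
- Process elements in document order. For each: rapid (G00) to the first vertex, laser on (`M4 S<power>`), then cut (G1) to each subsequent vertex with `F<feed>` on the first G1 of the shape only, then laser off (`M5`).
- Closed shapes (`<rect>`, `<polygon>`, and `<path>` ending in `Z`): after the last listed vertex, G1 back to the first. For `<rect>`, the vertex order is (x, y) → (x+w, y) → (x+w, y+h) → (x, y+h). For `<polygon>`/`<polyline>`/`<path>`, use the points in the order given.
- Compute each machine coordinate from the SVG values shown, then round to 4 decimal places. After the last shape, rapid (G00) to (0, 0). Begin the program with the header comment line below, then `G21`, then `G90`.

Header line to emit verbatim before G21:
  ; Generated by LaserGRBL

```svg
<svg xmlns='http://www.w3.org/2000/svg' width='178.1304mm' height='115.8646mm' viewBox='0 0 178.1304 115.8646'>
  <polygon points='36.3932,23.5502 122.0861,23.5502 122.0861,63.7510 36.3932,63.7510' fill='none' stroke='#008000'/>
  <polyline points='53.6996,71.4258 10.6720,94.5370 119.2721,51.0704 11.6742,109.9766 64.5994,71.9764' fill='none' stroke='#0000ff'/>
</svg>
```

Since the viewBox matches the mm dimensions, user units are millimetres directly. The only transform is the Y-flip y_m = 115.8646 − y_svg.

Shape 1 is a rectangle drawn with `<polygon>`. Its stroke #008000 means score at S561, F1307. After flipping Y the toolpath is (36.3932,92.3144) → (122.0861,92.3144) → (122.0861,52.1136) → (36.3932,52.1136) → (36.3932,92.3144), returning to the start.

Shape 2 is a open polyline drawn with `<polyline>`. Its stroke #0000ff means engrave at S277, F2175. After flipping Y the toolpath is (53.6996,44.4388) → (10.6720,21.3276) → (119.2721,64.7942) → (11.6742,5.8880) → (64.5994,43.8882).

; Generated by LaserGRBL
G21
G90
G00 X36.3932 Y92.3144
M4 S561
G1 X122.0861 Y92.3144 F1307
G1 X122.0861 Y52.1136
G1 X36.3932 Y52.1136
G1 X36.3932 Y92.3144
M5
G00 X53.6996 Y44.4388
M4 S277
G1 X10.6720 Y21.3276 F2175
G1 X119.2721 Y64.7942
G1 X11.6742 Y5.8880
G1 X64.5994 Y43.8882
M5
G00 X0.0000 Y0.0000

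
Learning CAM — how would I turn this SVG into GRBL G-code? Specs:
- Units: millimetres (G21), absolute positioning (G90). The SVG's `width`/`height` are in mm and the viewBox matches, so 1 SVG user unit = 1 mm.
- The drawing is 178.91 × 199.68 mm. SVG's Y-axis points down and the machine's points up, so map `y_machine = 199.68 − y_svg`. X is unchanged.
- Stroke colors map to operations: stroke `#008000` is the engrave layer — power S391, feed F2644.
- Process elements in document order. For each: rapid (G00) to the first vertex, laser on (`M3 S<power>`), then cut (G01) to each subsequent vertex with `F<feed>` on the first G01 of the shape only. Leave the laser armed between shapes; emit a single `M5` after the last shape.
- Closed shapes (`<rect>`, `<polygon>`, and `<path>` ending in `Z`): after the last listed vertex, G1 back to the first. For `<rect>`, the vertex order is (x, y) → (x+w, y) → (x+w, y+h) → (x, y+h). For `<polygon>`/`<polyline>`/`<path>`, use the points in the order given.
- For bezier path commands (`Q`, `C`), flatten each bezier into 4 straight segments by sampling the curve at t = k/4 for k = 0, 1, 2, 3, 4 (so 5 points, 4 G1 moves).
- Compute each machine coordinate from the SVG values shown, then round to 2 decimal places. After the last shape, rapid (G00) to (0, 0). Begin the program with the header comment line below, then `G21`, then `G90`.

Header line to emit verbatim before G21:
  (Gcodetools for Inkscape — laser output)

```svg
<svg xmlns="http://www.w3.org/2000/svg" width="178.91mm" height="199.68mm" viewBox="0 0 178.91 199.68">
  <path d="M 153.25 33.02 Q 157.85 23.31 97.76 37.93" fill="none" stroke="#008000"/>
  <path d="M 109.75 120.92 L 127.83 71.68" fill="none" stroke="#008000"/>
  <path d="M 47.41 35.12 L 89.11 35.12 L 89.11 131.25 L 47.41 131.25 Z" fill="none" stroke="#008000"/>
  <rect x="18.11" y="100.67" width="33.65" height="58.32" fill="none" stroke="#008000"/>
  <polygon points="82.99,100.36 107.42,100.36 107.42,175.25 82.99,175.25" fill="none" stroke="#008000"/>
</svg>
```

(Gcodetools for Inkscape — laser output)
G21
G90
G00 X153.25 Y166.66
M3 S391
G01 X151.51 Y169.99 F2644
G01 X141.68 Y170.29
G01 X123.76 Y167.54
G01 X97.76 Y161.75
G00 X109.75 Y78.76
M3 S391
G01 X127.83 Y128.00 F2644
G00 X47.41 Y164.56
M3 S391
G01 X89.11 Y164.56 F2644
G01 X89.11 Y68.43
G01 X47.41 Y68.43
G01 X47.41 Y164.56
G00 X18.11 Y99.01
M3 S391
G01 X51.76 Y99.01 F2644
G01 X51.76 Y40.69
G01 X18.11 Y40.69
G01 X18.11 Y99.01
G00 X82.99 Y99.32
M3 S391
G01 X107.42 Y99.32 F2644
G01 X107.42 Y24.43
G01 X82.99 Y24.43
G01 X82.99 Y99.32
M5
G00 X0.00 Y0.00

Since the viewBox matches the mm dimensions, user units are millimetres directly. The only transform is the Y-flip y_m = 199.68 − y_svg.

Shape 1 is a quadratic bezier drawn with `<path>`. Its stroke #008000 means engrave at S391, F2644. After flipping Y the toolpath is (153.25,166.66) → (151.51,169.99) → (141.68,170.29) → (123.76,167.54) → (97.76,161.75).

Shape 2 is a line segment drawn with `<path>`. Its stroke #008000 means engrave at S391, F2644. After flipping Y the toolpath is (109.75,78.76) → (127.83,128.00).

Shape 3 is a rectangle drawn with `<path>`. Its stroke #008000 means engrave at S391, F2644. After flipping Y the toolpath is (47.41,164.56) → (89.11,164.56) → (89.11,68.43) → (47.41,68.43) → (47.41,164.56), returning to the start.

Shape 4 is a rectangle drawn with `<rect>`. Its stroke #008000 means engrave at S391, F2644. After flipping Y the toolpath is (18.11,99.01) → (51.76,99.01) → (51.76,40.69) → (18.11,40.69) → (18.11,99.01), returning to the start.

Shape 5 is a rectangle drawn with `<polygon>`. Its stroke #008000 means engrave at S391, F2644. After flipping Y the toolpath is (82.99,99.32) → (107.42,99.32) → (107.42,24.43) → (82.99,24.43) → (82.99,99.32), returning to the start.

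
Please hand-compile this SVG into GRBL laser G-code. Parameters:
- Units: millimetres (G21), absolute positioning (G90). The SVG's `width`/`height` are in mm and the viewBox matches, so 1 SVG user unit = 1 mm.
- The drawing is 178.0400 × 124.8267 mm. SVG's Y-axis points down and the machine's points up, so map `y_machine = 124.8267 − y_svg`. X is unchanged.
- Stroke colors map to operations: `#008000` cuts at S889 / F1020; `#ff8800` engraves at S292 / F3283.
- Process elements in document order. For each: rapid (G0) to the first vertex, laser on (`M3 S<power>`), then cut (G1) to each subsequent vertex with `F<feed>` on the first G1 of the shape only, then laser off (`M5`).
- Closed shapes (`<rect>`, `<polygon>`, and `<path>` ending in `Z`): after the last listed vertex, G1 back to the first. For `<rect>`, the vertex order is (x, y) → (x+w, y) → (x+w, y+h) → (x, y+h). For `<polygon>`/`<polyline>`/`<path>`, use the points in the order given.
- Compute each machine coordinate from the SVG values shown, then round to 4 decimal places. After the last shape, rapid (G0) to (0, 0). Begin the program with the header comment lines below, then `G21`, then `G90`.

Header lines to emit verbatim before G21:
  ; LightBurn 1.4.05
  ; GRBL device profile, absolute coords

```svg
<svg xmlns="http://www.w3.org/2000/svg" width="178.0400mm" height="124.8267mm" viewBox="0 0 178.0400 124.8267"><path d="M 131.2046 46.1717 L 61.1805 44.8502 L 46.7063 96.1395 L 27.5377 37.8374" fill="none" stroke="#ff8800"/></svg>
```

; LightBurn 1.4.05
; GRBL device profile, absolute coords
G21
G90
G0 X131.2046 Y78.6550
M3 S292
G1 X61.1805 Y79.9765 F3283
G1 X46.7063 Y28.6872
G1 X27.5377 Y86.9893
M5
G0 X0.0000 Y0.0000

1 u = 1 mm; y_m = 124.8267 − y.

[1] `<path>` open polyline, #ff8800→engrave S292 F3283: (131.2046,78.6550) → (61.1805,79.9765) → (46.7063,28.6872) → (27.5377,86.9893)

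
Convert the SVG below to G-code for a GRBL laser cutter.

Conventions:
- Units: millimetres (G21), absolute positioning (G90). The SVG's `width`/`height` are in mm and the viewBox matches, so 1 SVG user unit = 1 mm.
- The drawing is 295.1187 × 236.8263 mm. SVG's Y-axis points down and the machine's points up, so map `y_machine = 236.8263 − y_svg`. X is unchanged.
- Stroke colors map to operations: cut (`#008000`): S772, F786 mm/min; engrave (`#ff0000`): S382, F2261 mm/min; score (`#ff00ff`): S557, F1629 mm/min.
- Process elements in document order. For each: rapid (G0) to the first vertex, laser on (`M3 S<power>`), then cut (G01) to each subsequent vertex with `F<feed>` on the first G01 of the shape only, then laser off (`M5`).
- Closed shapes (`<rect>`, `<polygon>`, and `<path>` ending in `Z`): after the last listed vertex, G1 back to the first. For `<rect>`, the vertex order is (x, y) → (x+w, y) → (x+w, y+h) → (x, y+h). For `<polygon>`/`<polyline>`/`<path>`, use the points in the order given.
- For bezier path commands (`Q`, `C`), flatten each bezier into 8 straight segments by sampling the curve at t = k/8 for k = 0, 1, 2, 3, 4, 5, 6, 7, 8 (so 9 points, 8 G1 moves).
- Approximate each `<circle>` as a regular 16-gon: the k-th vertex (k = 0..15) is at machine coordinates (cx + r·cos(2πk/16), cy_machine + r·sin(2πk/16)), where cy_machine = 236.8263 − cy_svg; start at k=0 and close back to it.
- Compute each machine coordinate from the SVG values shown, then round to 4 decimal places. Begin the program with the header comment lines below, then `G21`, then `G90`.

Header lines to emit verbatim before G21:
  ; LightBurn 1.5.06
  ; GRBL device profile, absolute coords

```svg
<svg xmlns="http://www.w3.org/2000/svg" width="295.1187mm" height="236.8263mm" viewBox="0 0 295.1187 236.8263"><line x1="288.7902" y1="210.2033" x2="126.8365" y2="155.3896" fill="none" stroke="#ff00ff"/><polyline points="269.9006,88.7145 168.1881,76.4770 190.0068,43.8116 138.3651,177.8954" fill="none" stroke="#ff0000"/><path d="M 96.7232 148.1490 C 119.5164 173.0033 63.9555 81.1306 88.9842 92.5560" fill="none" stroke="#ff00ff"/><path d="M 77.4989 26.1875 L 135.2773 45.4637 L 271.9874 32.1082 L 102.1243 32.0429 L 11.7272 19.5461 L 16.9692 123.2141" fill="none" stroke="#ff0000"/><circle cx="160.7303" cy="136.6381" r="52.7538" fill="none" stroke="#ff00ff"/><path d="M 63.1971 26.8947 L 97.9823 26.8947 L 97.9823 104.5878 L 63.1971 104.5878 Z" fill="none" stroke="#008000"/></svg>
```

; LightBurn 1.5.06
; GRBL device profile, absolute coords
G21
G90
G0 X288.7902 Y26.6230
M3 S557
G01 X126.8365 Y81.4367 F1629
M5
G0 X269.9006 Y148.1118
M3 S382
G01 X168.1881 Y160.3493 F2261
G01 X190.0068 Y193.0147
G01 X138.3651 Y58.9309
M5
G0 X96.7232 Y88.6773
M3 S557
G01 X101.9082 Y84.3988 F1629
G01 X101.6102 Y88.4850
G01 X97.6917 Y98.3575
G01 X92.0154 Y111.4380
G01 X86.4439 Y125.1479
G01 X82.8397 Y136.9088
G01 X83.0656 Y144.1425
G01 X88.9842 Y144.2703
M5
G0 X77.4989 Y210.6388
M3 S382
G01 X135.2773 Y191.3626 F2261
G01 X271.9874 Y204.7181
G01 X102.1243 Y204.7834
G01 X11.7272 Y217.2802
G01 X16.9692 Y113.6122
M5
G0 X213.4841 Y100.1882
M3 S557
G01 X209.4685 Y120.3762 F1629
G01 X198.0329 Y137.4908
G01 X180.9183 Y148.9264
G01 X160.7303 Y152.9420
G01 X140.5423 Y148.9264
G01 X123.4277 Y137.4908
G01 X111.9921 Y120.3762
G01 X107.9765 Y100.1882
G01 X111.9921 Y80.0002
G01 X123.4277 Y62.8856
G01 X140.5423 Y51.4500
G01 X160.7303 Y47.4344
G01 X180.9183 Y51.4500
G01 X198.0329 Y62.8856
G01 X209.4685 Y80.0002
G01 X213.4841 Y100.1882
M5
G0 X63.1971 Y209.9316
M3 S772
G01 X97.9823 Y209.9316 F786
G01 X97.9823 Y132.2385
G01 X63.1971 Y132.2385
G01 X63.1971 Y209.9316
M5

viewBox `0 0 295.1187 236.8263` with mm width/height → 1 unit = 1 mm. Flip: y_m = 236.8263 − y_svg.

**Shape 1** — `<line>` line segment, stroke `#ff00ff` → score (S557, F1629). Machine vertices: (288.7902,26.6230) → (126.8365,81.4367). Open path.

**Shape 2** — `<polyline>` open polyline, stroke `#ff0000` → engrave (S382, F2261). Machine vertices: (269.9006,148.1118) → (168.1881,160.3493) → (190.0068,193.0147) → (138.3651,58.9309). Open path.

**Shape 3** — `<path>` cubic bezier, stroke `#ff00ff` → score (S557, F1629). Control points (SVG): P0=(96.7232,148.1490), P1=(119.5164,173.0033), P2=(63.9555,81.1306), P3=(88.9842,92.5560); sampled at t=k/8. Machine vertices: (96.7232,88.6773) → (101.9082,84.3988) → (101.6102,88.4850) → (97.6917,98.3575) → (92.0154,111.4380) → (86.4439,125.1479) → (82.8397,136.9088) → (83.0656,144.1425) → (88.9842,144.2703). Open path.

**Shape 4** — `<path>` open polyline, stroke `#ff0000` → engrave (S382, F2261). Machine vertices: (77.4989,210.6388) → (135.2773,191.3626) → (271.9874,204.7181) → (102.1243,204.7834) → (11.7272,217.2802) → (16.9692,113.6122). Open path.

**Shape 5** — `<circle>` circle, stroke `#ff00ff` → score (S557, F1629). Machine vertices: (213.4841,100.1882) → (209.4685,120.3762) → (198.0329,137.4908) → (180.9183,148.9264) → (160.7303,152.9420) → (140.5423,148.9264) → (123.4277,137.4908) → (111.9921,120.3762) → (107.9765,100.1882) → (111.9921,80.0002) → (123.4277,62.8856) → (140.5423,51.4500) → (160.7303,47.4344) → (180.9183,51.4500) → (198.0329,62.8856) → (209.4685,80.0002) → (213.4841,100.1882). Closed: final G1 returns to the first vertex.

**Shape 6** — `<path>` rectangle, stroke `#008000` → cut (S772, F786). Machine vertices: (63.1971,209.9316) → (97.9823,209.9316) → (97.9823,132.2385) → (63.1971,132.2385) → (63.1971,209.9316). Closed: final G1 returns to the first vertex.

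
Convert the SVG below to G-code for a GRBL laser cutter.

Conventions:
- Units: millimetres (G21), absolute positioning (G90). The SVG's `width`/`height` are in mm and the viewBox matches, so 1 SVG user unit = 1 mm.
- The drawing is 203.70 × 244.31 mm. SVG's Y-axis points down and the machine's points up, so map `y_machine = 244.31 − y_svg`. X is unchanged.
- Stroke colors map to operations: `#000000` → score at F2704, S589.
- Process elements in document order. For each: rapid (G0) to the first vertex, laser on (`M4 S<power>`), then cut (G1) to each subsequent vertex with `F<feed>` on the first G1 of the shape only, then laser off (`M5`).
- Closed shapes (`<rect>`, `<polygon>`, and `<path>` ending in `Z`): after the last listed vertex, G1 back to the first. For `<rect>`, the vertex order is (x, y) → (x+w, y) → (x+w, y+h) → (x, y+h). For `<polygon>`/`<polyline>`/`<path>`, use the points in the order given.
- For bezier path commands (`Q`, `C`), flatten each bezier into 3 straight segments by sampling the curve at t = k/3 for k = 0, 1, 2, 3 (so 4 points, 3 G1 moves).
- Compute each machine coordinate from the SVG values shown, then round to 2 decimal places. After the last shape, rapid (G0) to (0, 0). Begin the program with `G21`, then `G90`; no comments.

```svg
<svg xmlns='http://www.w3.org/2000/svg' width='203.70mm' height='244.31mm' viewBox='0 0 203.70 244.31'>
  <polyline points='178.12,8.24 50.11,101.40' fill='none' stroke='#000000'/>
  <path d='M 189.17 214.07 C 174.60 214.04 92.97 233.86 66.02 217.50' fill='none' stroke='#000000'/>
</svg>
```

Since the viewBox matches the mm dimensions, user units are millimetres directly. The only transform is the Y-flip y_m = 244.31 − y_svg.

Shape 1 is a line segment drawn with `<polyline>`. Its stroke #000000 means score at S589, F2704. After flipping Y the toolpath is (178.12,236.07) → (50.11,142.91).

Shape 2 is a cubic bezier drawn with `<path>`. Its stroke #000000 means score at S589, F2704. After flipping Y the toolpath is (189.17,30.24) → (156.76,25.73) → (106.69,20.43) → (66.02,26.81).

G21
G90
G0 X178.12 Y236.07
M4 S589
G1 X50.11 Y142.91 F2704
M5
G0 X189.17 Y30.24
M4 S589
G1 X156.76 Y25.73 F2704
G1 X106.69 Y20.43
G1 X66.02 Y26.81
M5
G0 X0.00 Y0.00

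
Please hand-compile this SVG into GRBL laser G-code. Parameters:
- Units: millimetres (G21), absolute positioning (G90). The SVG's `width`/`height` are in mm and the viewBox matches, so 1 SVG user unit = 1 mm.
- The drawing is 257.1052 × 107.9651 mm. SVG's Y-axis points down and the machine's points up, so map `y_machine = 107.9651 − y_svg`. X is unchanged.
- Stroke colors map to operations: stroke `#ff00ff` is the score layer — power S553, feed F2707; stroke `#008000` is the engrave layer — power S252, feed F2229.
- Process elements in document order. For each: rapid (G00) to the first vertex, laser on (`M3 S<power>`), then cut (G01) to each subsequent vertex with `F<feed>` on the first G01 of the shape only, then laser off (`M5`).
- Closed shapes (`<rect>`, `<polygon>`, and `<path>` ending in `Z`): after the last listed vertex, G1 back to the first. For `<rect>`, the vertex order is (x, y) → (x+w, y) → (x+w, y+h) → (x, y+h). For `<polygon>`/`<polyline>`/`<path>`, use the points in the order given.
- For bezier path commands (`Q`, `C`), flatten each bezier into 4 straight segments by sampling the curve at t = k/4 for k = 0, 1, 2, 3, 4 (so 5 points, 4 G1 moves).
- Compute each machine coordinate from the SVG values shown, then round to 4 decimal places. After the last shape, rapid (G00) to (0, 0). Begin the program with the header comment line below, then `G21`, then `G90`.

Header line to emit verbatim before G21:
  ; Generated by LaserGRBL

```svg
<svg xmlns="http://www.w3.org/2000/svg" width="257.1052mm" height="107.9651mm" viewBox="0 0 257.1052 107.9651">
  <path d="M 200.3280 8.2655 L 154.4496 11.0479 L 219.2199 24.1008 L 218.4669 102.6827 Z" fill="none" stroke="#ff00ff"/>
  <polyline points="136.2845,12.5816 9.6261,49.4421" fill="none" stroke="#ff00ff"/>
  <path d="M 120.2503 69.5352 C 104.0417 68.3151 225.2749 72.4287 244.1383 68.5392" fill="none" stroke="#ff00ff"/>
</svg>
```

; Generated by LaserGRBL
G21
G90
G00 X200.3280 Y99.6996
M3 S553
G01 X154.4496 Y96.9172 F2707
G01 X219.2199 Y83.8643
G01 X218.4669 Y5.2824
G01 X200.3280 Y99.6996
M5
G00 X136.2845 Y95.3835
M3 S553
G01 X9.6261 Y58.5230 F2707
M5
G00 X120.2503 Y38.4299
M3 S553
G01 X130.1171 Y38.5533 F2707
G01 X169.0423 Y37.9269
G01 X214.5435 Y37.8010
G01 X244.1383 Y39.4259
M5
G00 X0.0000 Y0.0000

1 u = 1 mm; y_m = 107.9651 − y.

[1] `<path>` closed polygon, #ff00ff→score S553 F2707: (200.3280,99.6996) → (154.4496,96.9172) → (219.2199,83.8643) → (218.4669,5.2824) → (200.3280,99.6996) (closed)

[2] `<polyline>` line segment, #ff00ff→score S553 F2707: (136.2845,95.3835) → (9.6261,58.5230)

[3] `<path>` cubic bezier, #ff00ff→score S553 F2707: (120.2503,38.4299) → (130.1171,38.5533) → (169.0423,37.9269) → (214.5435,37.8010) → (244.1383,39.4259)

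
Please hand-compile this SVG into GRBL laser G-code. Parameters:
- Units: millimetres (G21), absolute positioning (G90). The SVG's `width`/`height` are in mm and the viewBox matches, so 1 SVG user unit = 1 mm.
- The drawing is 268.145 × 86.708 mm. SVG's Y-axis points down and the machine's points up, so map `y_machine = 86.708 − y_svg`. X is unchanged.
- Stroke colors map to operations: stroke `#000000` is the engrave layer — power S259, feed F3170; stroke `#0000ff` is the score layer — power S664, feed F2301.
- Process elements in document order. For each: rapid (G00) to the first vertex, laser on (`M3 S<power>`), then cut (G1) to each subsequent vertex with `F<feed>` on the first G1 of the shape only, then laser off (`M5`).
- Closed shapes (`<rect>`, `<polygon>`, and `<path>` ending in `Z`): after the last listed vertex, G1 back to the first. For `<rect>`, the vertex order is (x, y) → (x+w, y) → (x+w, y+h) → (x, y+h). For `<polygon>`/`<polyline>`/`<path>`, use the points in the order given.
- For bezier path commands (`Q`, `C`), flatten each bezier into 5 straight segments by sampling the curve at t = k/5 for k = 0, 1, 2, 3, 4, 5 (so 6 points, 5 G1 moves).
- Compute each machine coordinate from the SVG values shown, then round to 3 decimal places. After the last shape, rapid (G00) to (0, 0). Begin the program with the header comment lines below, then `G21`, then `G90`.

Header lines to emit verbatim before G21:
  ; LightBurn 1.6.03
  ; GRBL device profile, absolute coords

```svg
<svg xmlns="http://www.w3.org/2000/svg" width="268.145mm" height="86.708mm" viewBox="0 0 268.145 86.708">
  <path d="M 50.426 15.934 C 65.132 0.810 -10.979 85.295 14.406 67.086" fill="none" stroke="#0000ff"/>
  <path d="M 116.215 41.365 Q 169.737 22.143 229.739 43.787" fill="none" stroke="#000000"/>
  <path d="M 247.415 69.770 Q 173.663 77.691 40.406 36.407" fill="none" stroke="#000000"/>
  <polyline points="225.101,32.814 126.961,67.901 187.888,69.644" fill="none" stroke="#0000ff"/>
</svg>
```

; LightBurn 1.6.03
; GRBL device profile, absolute coords
G21
G90
G00 X50.426 Y70.774
M3 S664
G1 X49.890 Y69.514 F2301
G1 X36.789 Y54.058
G1 X20.354 Y34.117
G1 X9.816 Y19.401
G1 X14.406 Y19.622
M5
G00 X116.215 Y45.343
M3 S259
G1 X137.883 Y51.397 F3170
G1 X160.069 Y54.182
G1 X182.774 Y53.698
G1 X205.997 Y49.944
G1 X229.739 Y42.921
M5
G00 X247.415 Y16.938
M3 S259
G1 X215.534 Y15.738 F3170
G1 X178.893 Y18.474
G1 X137.491 Y25.147
G1 X91.329 Y35.756
G1 X40.406 Y50.301
M5
G00 X225.101 Y53.894
M3 S664
G1 X126.961 Y18.807 F2301
G1 X187.888 Y17.064
M5
G00 X0.000 Y0.000

Since the viewBox matches the mm dimensions, user units are millimetres directly. The only transform is the Y-flip y_m = 86.708 − y_svg.

Shape 1 is a cubic bezier drawn with `<path>`. Its stroke #0000ff means score at S664, F2301. After flipping Y the toolpath is (50.426,70.774) → (49.890,69.514) → (36.789,54.058) → (20.354,34.117) → (9.816,19.401) → (14.406,19.622).

Shape 2 is a quadratic bezier drawn with `<path>`. Its stroke #000000 means engrave at S259, F3170. After flipping Y the toolpath is (116.215,45.343) → (137.883,51.397) → (160.069,54.182) → (182.774,53.698) → (205.997,49.944) → (229.739,42.921).

Shape 3 is a quadratic bezier drawn with `<path>`. Its stroke #000000 means engrave at S259, F3170. After flipping Y the toolpath is (247.415,16.938) → (215.534,15.738) → (178.893,18.474) → (137.491,25.147) → (91.329,35.756) → (40.406,50.301).

Shape 4 is a open polyline drawn with `<polyline>`. Its stroke #0000ff means score at S664, F2301. After flipping Y the toolpath is (225.101,53.894) → (126.961,18.807) → (187.888,17.064).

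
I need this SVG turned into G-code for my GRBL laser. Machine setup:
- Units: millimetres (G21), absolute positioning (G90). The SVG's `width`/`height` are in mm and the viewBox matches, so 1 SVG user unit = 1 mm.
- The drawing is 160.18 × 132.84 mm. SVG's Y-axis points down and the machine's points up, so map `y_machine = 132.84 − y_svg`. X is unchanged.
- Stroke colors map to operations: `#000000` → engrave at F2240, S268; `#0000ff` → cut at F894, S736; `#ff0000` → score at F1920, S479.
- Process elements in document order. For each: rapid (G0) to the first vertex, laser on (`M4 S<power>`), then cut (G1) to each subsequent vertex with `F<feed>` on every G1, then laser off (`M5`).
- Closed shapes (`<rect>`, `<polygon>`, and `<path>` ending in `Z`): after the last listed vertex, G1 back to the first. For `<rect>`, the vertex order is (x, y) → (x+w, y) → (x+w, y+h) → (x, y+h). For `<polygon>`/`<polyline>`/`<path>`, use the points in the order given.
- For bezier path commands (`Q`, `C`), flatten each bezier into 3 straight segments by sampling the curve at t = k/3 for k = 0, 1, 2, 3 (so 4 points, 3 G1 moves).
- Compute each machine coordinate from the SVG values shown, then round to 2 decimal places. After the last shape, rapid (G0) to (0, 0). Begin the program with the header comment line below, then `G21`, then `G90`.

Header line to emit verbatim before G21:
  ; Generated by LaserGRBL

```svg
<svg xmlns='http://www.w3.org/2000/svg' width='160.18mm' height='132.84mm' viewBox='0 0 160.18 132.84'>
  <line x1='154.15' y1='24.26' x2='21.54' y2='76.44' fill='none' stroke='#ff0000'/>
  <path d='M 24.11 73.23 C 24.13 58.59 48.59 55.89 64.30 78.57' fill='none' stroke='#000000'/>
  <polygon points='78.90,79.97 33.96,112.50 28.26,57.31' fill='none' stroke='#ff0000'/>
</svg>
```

; Generated by LaserGRBL
G21
G90
G0 X154.15 Y108.58
M4 S479
G1 X21.54 Y56.40 F1920
M5
G0 X24.11 Y59.61
M4 S268
G1 X31.05 Y69.77 F2240
G1 X46.90 Y68.99 F2240
G1 X64.30 Y54.27 F2240
M5
G0 X78.90 Y52.87
M4 S479
G1 X33.96 Y20.34 F1920
G1 X28.26 Y75.53 F1920
G1 X78.90 Y52.87 F1920
M5
G0 X0.00 Y0.00

Since the viewBox matches the mm dimensions, user units are millimetres directly. The only transform is the Y-flip y_m = 132.84 − y_svg.

Shape 1 is a line segment drawn with `<line>`. Its stroke #ff0000 means score at S479, F1920. After flipping Y the toolpath is (154.15,108.58) → (21.54,56.40).

Shape 2 is a cubic bezier drawn with `<path>`. Its stroke #000000 means engrave at S268, F2240. After flipping Y the toolpath is (24.11,59.61) → (31.05,69.77) → (46.90,68.99) → (64.30,54.27).

Shape 3 is a regular polygon drawn with `<polygon>`. Its stroke #ff0000 means score at S479, F1920. After flipping Y the toolpath is (78.90,52.87) → (33.96,20.34) → (28.26,75.53) → (78.90,52.87), returning to the start.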